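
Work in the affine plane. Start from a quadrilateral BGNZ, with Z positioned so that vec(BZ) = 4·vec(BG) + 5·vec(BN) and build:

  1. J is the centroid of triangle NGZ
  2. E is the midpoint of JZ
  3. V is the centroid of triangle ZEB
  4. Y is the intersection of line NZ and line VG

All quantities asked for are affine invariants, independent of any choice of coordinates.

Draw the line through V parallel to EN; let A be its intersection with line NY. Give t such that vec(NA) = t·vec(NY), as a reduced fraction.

Choose coordinates B = (0, 0), G = (1, 0), N = (0, 1), Z = (4, 5).
1. J is the centroid of triangle NGZ ⇒ J = (5/3, 2)
2. E is the midpoint of JZ ⇒ E = (17/6, 7/2)
3. V is the centroid of triangle ZEB ⇒ V = (41/18, 17/6)
4. Y is the intersection of line NZ and line VG ⇒ Y = (37/14, 51/14)
through V parallel to EN: direction (-17/6, -5/2); meets NY at A = (-3/2, -1/2)
A = N + t·(Y−N) with t = -21/37

t = -21/37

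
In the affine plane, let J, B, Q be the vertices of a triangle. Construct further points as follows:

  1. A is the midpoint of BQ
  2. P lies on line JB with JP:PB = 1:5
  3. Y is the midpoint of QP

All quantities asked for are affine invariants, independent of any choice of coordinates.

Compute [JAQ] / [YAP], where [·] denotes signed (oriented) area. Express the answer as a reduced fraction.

Work in coordinates with J = (0, 0), B = (1, 0), Q = (0, 1).
1. A is the midpoint of BQ ⇒ A = (1/2, 1/2)
2. P lies on line JB with JP:PB = 1:5 ⇒ P = (1/6, 0)
3. Y is the midpoint of QP ⇒ Y = (1/12, 1/2)
2·[JAQ] = 1/2, 2·[YAP] = -5/24
[JAQ]:[YAP] = 1/2:-5/24 = -12/5

[JAQ]:[YAP] = -12/5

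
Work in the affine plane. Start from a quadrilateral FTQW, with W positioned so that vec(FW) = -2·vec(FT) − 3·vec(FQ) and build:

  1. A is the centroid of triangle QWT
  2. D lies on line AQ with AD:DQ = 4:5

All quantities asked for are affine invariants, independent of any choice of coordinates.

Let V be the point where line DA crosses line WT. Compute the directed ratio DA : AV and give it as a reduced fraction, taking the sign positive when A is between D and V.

Choose coordinates F = (0, 0), T = (1, 0), Q = (0, 1), W = (-2, -3).
1. A is the centroid of triangle QWT ⇒ A = (-1/3, -2/3)
2. D lies on line AQ with AD:DQ = 4:5 ⇒ D = (-5/27, 2/27)
line DA meets WT at V = (-1/2, -3/2)
A = D + t·(V−D) with t = 8/17, so DA:AV = 8/17:9/17

DA:AV = 8/9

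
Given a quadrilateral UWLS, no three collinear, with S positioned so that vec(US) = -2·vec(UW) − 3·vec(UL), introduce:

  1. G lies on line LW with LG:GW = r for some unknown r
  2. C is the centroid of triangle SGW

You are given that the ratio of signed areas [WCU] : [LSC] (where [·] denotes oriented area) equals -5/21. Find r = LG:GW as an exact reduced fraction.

Set U = (0, 0), W = (1, 0), L = (0, 1), S = (-2, -3); any affine frame gives the same invariant.
1. With LG:GW = r, write λ = r/(r+1) so G = L + λ·(W−L); G is affine-linear in λ
2. C is the centroid of triangle SGW ⇒ C is an affine combination of earlier points and hence also affine-linear in λ
Every point depending on G is an affine combination of G and λ-independent points, so each such coordinate is linear in λ; the λ² term in each signed area is a multiple of (W−L)×(W−L) = 0, so 2·[WCU] and 2·[LSC] are each linear in λ. Evaluating at λ=0 and λ=1:
  2·[WCU] = -1/3·λ − 2/3,   2·[LSC] = 2·λ + 2
So [WCU]:[LSC] = (-1/3·λ − 2/3) / (2·λ + 2). Setting this equal to -5/21:
  -1/3·λ − 2/3 = -5/21·(2·λ + 2)  ⇒  λ = 4/3
Then r = λ/(1−λ) = (4/3)/(-1/3) = -4. Check: with r = -4, G = (4/3, -1/3) and [WCU]:[LSC] = -5/21 as required.

r = -4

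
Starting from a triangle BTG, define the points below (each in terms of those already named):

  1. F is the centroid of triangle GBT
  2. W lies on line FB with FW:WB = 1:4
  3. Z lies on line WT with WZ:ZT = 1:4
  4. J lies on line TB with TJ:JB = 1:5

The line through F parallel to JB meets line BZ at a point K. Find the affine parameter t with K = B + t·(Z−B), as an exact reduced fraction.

t = 25/16

Work in coordinates with B = (0, 0), T = (1, 0), G = (0, 1).
1. F is the centroid of triangle GBT ⇒ F = (1/3, 1/3)
2. W lies on line FB with FW:WB = 1:4 ⇒ W = (4/15, 4/15)
3. Z lies on line WT with WZ:ZT = 1:4 ⇒ Z = (31/75, 16/75)
4. J lies on line TB with TJ:JB = 1:5 ⇒ J = (5/6, 0)
through F parallel to JB: direction (-5/6, 0); meets BZ at K = (31/48, 1/3)
K = B + t·(Z−B) with t = 25/16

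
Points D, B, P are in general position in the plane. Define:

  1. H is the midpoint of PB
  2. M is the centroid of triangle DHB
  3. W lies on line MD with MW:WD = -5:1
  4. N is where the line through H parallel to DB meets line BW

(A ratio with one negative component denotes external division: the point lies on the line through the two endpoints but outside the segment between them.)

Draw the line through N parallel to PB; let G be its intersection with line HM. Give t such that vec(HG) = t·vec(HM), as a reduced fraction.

Assign D = (0, 0), B = (1, 0), P = (0, 1) — the answer is frame-independent, so this choice is without loss of generality.
1. H is the midpoint of PB ⇒ H = (1/2, 1/2)
2. M is the centroid of triangle DHB ⇒ M = (1/2, 1/6)
3. W lies on line MD with MW:WD = -5:1 ⇒ W = (-1/8, -1/24)
4. N is where the line through H parallel to DB meets line BW ⇒ N = (29/2, 1/2)
through N parallel to PB: direction (1, -1); meets HM at G = (1/2, 29/2)
G = H + t·(M−H) with t = -42

t = -42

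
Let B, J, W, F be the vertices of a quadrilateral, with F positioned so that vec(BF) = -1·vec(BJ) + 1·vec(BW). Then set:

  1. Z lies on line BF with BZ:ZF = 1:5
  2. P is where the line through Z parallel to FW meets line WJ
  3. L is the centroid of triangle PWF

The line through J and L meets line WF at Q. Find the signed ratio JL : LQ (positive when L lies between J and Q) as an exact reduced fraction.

Choose coordinates B = (0, 0), J = (1, 0), W = (0, 1), F = (-1, 1).
1. Z lies on line BF with BZ:ZF = 1:5 ⇒ Z = (-1/6, 1/6)
2. P is where the line through Z parallel to FW meets line WJ ⇒ P = (5/6, 1/6)
3. L is the centroid of triangle PWF ⇒ L = (-1/18, 13/18)
line JL meets WF at Q = (-6/13, 1)
L = J + t·(Q−J) with t = 13/18, so JL:LQ = 13/18:5/18

JL:LQ = 13/5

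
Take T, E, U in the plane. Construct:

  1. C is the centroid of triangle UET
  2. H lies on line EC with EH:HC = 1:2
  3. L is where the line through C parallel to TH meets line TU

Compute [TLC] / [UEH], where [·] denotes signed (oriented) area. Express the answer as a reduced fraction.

[TLC]:[UEH] = 6/7

Assign T = (0, 0), E = (1, 0), U = (0, 1) — the answer is frame-independent, so this choice is without loss of generality.
1. C is the centroid of triangle UET ⇒ C = (1/3, 1/3)
2. H lies on line EC with EH:HC = 1:2 ⇒ H = (7/9, 1/9)
3. L is where the line through C parallel to TH meets line TU ⇒ L = (0, 2/7)
2·[TLC] = -2/21, 2·[UEH] = -1/9
[TLC]:[UEH] = -2/21:-1/9 = 6/7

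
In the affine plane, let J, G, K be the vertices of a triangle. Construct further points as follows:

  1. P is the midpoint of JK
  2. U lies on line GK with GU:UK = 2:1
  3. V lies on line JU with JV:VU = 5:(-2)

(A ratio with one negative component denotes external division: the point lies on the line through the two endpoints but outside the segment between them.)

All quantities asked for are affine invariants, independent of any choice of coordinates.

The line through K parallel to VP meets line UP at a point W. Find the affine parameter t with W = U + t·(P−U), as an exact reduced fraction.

Assign J = (0, 0), G = (1, 0), K = (0, 1) — the answer is frame-independent, so this choice is without loss of generality.
1. P is the midpoint of JK ⇒ P = (0, 1/2)
2. U lies on line GK with GU:UK = 2:1 ⇒ U = (1/3, 2/3)
3. V lies on line JU with JV:VU = 5:(-2) ⇒ V = (5/9, 10/9)
through K parallel to VP: direction (-5/9, -11/18); meets UP at W = (-5/6, 1/12)
W = U + t·(P−U) with t = 7/2

t = 7/2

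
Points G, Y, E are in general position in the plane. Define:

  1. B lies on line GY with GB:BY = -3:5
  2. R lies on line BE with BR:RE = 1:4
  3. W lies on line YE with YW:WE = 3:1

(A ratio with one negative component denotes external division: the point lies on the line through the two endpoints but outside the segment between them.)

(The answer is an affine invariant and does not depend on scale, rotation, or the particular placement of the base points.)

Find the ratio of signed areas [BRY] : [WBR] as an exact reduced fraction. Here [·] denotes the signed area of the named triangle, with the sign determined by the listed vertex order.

[BRY]:[WBR] = 4

Set G = (0, 0), Y = (1, 0), E = (0, 1); any affine frame gives the same invariant.
1. B lies on line GY with GB:BY = -3:5 ⇒ B = (-3/2, 0)
2. R lies on line BE with BR:RE = 1:4 ⇒ R = (-6/5, 1/5)
3. W lies on line YE with YW:WE = 3:1 ⇒ W = (1/4, 3/4)
2·[BRY] = -1/2, 2·[WBR] = -1/8
[BRY]:[WBR] = -1/2:-1/8 = 4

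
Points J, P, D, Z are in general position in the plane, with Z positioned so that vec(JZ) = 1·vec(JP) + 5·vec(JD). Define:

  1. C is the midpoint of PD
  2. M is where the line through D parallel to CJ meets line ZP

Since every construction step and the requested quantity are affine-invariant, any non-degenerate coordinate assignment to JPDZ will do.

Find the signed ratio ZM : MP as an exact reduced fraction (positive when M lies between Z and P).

ZM:MP = 3/2

Set J = (0, 0), P = (1, 0), D = (0, 1), Z = (1, 5); any affine frame gives the same invariant.
1. C is the midpoint of PD ⇒ C = (1/2, 1/2)
2. M is where the line through D parallel to CJ meets line ZP ⇒ M = (1, 2)
M = Z + t·(P−Z) with t = 3/5, so ZM:MP = t:(1−t) = 3/5:2/5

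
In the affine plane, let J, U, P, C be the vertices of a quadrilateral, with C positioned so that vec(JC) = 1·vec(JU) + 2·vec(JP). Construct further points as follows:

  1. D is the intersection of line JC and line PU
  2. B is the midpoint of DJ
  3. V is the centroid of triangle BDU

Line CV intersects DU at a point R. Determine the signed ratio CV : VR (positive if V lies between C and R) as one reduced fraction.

Work in coordinates with J = (0, 0), U = (1, 0), P = (0, 1), C = (1, 2).
1. D is the intersection of line JC and line PU ⇒ D = (1/3, 2/3)
2. B is the midpoint of DJ ⇒ B = (1/6, 1/3)
3. V is the centroid of triangle BDU ⇒ V = (1/2, 1/3)
line CV meets DU at R = (7/13, 6/13)
V = C + t·(R−C) with t = 13/12, so CV:VR = 13/12:-1/12

CV:VR = -13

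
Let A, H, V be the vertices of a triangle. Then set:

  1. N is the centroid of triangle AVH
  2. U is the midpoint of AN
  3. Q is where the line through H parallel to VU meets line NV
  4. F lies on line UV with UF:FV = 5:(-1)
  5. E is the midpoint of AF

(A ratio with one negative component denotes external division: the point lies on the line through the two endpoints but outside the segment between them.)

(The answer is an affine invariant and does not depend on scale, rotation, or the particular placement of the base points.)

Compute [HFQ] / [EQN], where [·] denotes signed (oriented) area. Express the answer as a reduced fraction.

Set A = (0, 0), H = (1, 0), V = (0, 1); any affine frame gives the same invariant.
1. N is the centroid of triangle AVH ⇒ N = (1/3, 1/3)
2. U is the midpoint of AN ⇒ U = (1/6, 1/6)
3. Q is where the line through H parallel to VU meets line NV ⇒ Q = (4/3, -5/3)
4. F lies on line UV with UF:FV = 5:(-1) ⇒ F = (-1/24, 29/24)
5. E is the midpoint of AF ⇒ E = (-1/48, 29/48)
2·[HFQ] = 4/3, 2·[EQN] = 7/16
[HFQ]:[EQN] = 4/3:7/16 = 64/21

[HFQ]:[EQN] = 64/21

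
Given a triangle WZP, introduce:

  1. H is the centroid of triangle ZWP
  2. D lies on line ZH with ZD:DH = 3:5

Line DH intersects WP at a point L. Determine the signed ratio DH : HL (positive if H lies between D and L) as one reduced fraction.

Work in coordinates with W = (0, 0), Z = (1, 0), P = (0, 1).
1. H is the centroid of triangle ZWP ⇒ H = (1/3, 1/3)
2. D lies on line ZH with ZD:DH = 3:5 ⇒ D = (3/4, 1/8)
line DH meets WP at L = (0, 1/2)
H = D + t·(L−D) with t = 5/9, so DH:HL = 5/9:4/9

DH:HL = 5/4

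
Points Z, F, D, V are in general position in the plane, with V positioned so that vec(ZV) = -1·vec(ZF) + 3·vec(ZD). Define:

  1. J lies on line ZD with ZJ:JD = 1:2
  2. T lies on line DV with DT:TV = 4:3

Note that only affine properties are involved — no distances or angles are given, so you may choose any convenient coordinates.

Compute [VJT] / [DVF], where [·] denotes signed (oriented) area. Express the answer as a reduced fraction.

Set Z = (0, 0), F = (1, 0), D = (0, 1), V = (-1, 3); any affine frame gives the same invariant.
1. J lies on line ZD with ZJ:JD = 1:2 ⇒ J = (0, 1/3)
2. T lies on line DV with DT:TV = 4:3 ⇒ T = (-4/7, 15/7)
2·[VJT] = 2/7, 2·[DVF] = -1
[VJT]:[DVF] = 2/7:-1 = -2/7

[VJT]:[DVF] = -2/7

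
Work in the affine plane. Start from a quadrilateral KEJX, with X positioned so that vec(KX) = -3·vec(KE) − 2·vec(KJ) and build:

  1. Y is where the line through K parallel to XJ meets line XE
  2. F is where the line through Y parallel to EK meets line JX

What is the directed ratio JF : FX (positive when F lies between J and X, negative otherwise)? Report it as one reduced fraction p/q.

JF:FX = 2

Choose coordinates K = (0, 0), E = (1, 0), J = (0, 1), X = (-3, -2).
1. Y is where the line through K parallel to XJ meets line XE ⇒ Y = (-1, -1)
2. F is where the line through Y parallel to EK meets line JX ⇒ F = (-2, -1)
F = J + t·(X−J) with t = 2/3, so JF:FX = t:(1−t) = 2/3:1/3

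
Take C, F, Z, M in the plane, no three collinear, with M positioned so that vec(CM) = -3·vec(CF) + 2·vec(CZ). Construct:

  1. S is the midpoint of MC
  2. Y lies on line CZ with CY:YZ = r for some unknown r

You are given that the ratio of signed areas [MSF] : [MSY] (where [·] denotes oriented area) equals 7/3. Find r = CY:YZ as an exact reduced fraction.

Choose coordinates C = (0, 0), F = (1, 0), Z = (0, 1), M = (-3, 2).
1. S is the midpoint of MC ⇒ S = (-3/2, 1)
2. With CY:YZ = r, write λ = r/(r+1) so Y = C + λ·(Z−C); Y is affine-linear in λ
Every point depending on Y is an affine combination of Y and λ-independent points, so each such coordinate is linear in λ; the λ² term in each signed area is a multiple of (Z−C)×(Z−C) = 0, so 2·[MSF] and 2·[MSY] are each linear in λ. Evaluating at λ=0 and λ=1:
  2·[MSF] = 1,   2·[MSY] = 3/2·λ
So [MSF]:[MSY] = (1) / (3/2·λ). Setting this equal to 7/3:
  1 = 7/3·(3/2·λ)  ⇒  λ = 2/7
Then r = λ/(1−λ) = (2/7)/(5/7) = 2/5. Check: with r = 2/5, Y = (0, 2/7) and [MSF]:[MSY] = 7/3 as required.

r = 2/5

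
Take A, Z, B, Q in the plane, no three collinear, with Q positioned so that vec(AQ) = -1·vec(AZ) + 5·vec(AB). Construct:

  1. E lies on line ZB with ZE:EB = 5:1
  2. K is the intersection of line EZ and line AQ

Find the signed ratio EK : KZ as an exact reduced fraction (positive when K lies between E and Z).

Set A = (0, 0), Z = (1, 0), B = (0, 1), Q = (-1, 5); any affine frame gives the same invariant.
1. E lies on line ZB with ZE:EB = 5:1 ⇒ E = (1/6, 5/6)
2. K is the intersection of line EZ and line AQ ⇒ K = (-1/4, 5/4)
K = E + t·(Z−E) with t = -1/2, so EK:KZ = t:(1−t) = -1/2:3/2

EK:KZ = -1/3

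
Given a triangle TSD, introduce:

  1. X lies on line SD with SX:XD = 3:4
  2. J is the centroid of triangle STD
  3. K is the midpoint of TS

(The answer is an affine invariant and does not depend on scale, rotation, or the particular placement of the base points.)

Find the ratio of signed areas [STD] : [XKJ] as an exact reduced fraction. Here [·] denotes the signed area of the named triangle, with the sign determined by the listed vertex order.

[STD]:[XKJ] = 21/2

Set T = (0, 0), S = (1, 0), D = (0, 1); any affine frame gives the same invariant.
1. X lies on line SD with SX:XD = 3:4 ⇒ X = (4/7, 3/7)
2. J is the centroid of triangle STD ⇒ J = (1/3, 1/3)
3. K is the midpoint of TS ⇒ K = (1/2, 0)
2·[STD] = -1, 2·[XKJ] = -2/21
[STD]:[XKJ] = -1:-2/21 = 21/2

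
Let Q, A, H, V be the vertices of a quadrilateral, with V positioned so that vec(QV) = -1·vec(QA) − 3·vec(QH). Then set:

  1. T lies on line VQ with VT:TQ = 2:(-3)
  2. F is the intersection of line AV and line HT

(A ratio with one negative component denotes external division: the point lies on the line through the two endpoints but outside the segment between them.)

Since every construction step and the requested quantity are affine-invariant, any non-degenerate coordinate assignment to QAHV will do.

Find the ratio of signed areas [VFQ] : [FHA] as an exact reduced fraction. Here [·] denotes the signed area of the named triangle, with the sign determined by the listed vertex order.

[VFQ]:[FHA] = 6/65

Assign Q = (0, 0), A = (1, 0), H = (0, 1), V = (-1, -3) — the answer is frame-independent, so this choice is without loss of generality.
1. T lies on line VQ with VT:TQ = 2:(-3) ⇒ T = (-3, -9)
2. F is the intersection of line AV and line HT ⇒ F = (-15/11, -39/11)
2·[VFQ] = -6/11, 2·[FHA] = -65/11
[VFQ]:[FHA] = -6/11:-65/11 = 6/65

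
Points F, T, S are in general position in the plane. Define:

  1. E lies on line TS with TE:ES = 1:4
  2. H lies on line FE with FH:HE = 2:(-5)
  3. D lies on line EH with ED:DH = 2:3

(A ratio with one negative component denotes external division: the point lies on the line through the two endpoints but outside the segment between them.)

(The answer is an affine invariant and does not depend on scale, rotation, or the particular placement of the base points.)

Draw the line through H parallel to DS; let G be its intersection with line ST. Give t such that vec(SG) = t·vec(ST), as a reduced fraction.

Choose coordinates F = (0, 0), T = (1, 0), S = (0, 1).
1. E lies on line TS with TE:ES = 1:4 ⇒ E = (4/5, 1/5)
2. H lies on line FE with FH:HE = 2:(-5) ⇒ H = (-8/15, -2/15)
3. D lies on line EH with ED:DH = 2:3 ⇒ D = (4/15, 1/15)
through H parallel to DS: direction (-4/15, 14/15); meets ST at G = (-6/5, 11/5)
G = S + t·(T−S) with t = -6/5

t = -6/5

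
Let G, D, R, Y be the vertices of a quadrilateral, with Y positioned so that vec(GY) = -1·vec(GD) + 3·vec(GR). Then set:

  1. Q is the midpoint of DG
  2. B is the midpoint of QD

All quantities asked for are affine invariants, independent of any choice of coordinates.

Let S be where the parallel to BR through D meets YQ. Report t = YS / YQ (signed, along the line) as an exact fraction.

Work in coordinates with G = (0, 0), D = (1, 0), R = (0, 1), Y = (-1, 3).
1. Q is the midpoint of DG ⇒ Q = (1/2, 0)
2. B is the midpoint of QD ⇒ B = (3/4, 0)
through D parallel to BR: direction (-3/4, 1); meets YQ at S = (-1/2, 2)
S = Y + t·(Q−Y) with t = 1/3

t = 1/3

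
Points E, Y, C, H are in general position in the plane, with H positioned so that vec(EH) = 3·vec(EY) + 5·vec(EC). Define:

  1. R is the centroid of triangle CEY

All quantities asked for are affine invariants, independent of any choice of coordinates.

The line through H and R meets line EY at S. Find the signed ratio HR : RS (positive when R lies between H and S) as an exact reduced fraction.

Set E = (0, 0), Y = (1, 0), C = (0, 1), H = (3, 5); any affine frame gives the same invariant.
1. R is the centroid of triangle CEY ⇒ R = (1/3, 1/3)
line HR meets EY at S = (1/7, 0)
R = H + t·(S−H) with t = 14/15, so HR:RS = 14/15:1/15

HR:RS = 14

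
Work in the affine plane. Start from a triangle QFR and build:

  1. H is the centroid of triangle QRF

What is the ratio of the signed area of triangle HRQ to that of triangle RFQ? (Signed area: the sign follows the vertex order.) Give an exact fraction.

[HRQ]:[RFQ] = -1/3

Assign Q = (0, 0), F = (1, 0), R = (0, 1) — the answer is frame-independent, so this choice is without loss of generality.
1. H is the centroid of triangle QRF ⇒ H = (1/3, 1/3)
2·[HRQ] = 1/3, 2·[RFQ] = -1
[HRQ]:[RFQ] = 1/3:-1 = -1/3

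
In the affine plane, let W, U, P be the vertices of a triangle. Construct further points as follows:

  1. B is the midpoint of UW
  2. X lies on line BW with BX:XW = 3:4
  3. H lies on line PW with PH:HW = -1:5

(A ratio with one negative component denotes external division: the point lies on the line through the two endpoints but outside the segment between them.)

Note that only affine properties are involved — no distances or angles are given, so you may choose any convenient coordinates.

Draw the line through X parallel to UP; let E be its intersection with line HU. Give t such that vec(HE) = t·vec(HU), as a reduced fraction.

t = 27/7

Set W = (0, 0), U = (1, 0), P = (0, 1); any affine frame gives the same invariant.
1. B is the midpoint of UW ⇒ B = (1/2, 0)
2. X lies on line BW with BX:XW = 3:4 ⇒ X = (2/7, 0)
3. H lies on line PW with PH:HW = -1:5 ⇒ H = (0, 5/4)
through X parallel to UP: direction (-1, 1); meets HU at E = (27/7, -25/7)
E = H + t·(U−H) with t = 27/7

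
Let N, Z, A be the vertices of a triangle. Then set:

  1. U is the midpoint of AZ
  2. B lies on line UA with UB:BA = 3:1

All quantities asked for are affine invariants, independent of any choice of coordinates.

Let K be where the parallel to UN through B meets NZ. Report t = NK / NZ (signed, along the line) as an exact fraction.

t = -3/4

Work in coordinates with N = (0, 0), Z = (1, 0), A = (0, 1).
1. U is the midpoint of AZ ⇒ U = (1/2, 1/2)
2. B lies on line UA with UB:BA = 3:1 ⇒ B = (1/8, 7/8)
through B parallel to UN: direction (-1/2, -1/2); meets NZ at K = (-3/4, 0)
K = N + t·(Z−N) with t = -3/4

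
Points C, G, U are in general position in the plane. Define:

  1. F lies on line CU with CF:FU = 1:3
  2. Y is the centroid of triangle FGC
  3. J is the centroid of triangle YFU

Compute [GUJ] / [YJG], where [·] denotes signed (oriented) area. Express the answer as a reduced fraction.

[GUJ]:[YJG] = -2

Set C = (0, 0), G = (1, 0), U = (0, 1); any affine frame gives the same invariant.
1. F lies on line CU with CF:FU = 1:3 ⇒ F = (0, 1/4)
2. Y is the centroid of triangle FGC ⇒ Y = (1/3, 1/12)
3. J is the centroid of triangle YFU ⇒ J = (1/9, 4/9)
2·[GUJ] = 4/9, 2·[YJG] = -2/9
[GUJ]:[YJG] = 4/9:-2/9 = -2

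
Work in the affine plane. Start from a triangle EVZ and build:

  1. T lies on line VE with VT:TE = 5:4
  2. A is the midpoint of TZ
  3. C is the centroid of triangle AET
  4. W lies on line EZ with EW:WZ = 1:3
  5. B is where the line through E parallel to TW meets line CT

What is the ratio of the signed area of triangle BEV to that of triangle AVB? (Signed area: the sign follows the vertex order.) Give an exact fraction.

[BEV]:[AVB] = 18/7

Work in coordinates with E = (0, 0), V = (1, 0), Z = (0, 1).
1. T lies on line VE with VT:TE = 5:4 ⇒ T = (4/9, 0)
2. A is the midpoint of TZ ⇒ A = (2/9, 1/2)
3. C is the centroid of triangle AET ⇒ C = (2/9, 1/6)
4. W lies on line EZ with EW:WZ = 1:3 ⇒ W = (0, 1/4)
5. B is where the line through E parallel to TW meets line CT ⇒ B = (16/9, -1)
2·[BEV] = -1, 2·[AVB] = -7/18
[BEV]:[AVB] = -1:-7/18 = 18/7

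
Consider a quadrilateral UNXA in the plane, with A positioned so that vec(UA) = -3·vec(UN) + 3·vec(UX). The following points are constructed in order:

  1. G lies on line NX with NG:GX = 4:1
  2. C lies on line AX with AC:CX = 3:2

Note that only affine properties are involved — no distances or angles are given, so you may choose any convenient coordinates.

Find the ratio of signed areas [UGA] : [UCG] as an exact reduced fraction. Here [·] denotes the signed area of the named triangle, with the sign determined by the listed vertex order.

[UGA]:[UCG] = -25/11

Choose coordinates U = (0, 0), N = (1, 0), X = (0, 1), A = (-3, 3).
1. G lies on line NX with NG:GX = 4:1 ⇒ G = (1/5, 4/5)
2. C lies on line AX with AC:CX = 3:2 ⇒ C = (-6/5, 9/5)
2·[UGA] = 3, 2·[UCG] = -33/25
[UGA]:[UCG] = 3:-33/25 = -25/11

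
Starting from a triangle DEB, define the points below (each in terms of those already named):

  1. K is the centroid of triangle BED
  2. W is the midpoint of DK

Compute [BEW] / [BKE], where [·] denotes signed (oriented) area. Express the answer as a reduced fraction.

Set D = (0, 0), E = (1, 0), B = (0, 1); any affine frame gives the same invariant.
1. K is the centroid of triangle BED ⇒ K = (1/3, 1/3)
2. W is the midpoint of DK ⇒ W = (1/6, 1/6)
2·[BEW] = -2/3, 2·[BKE] = 1/3
[BEW]:[BKE] = -2/3:1/3 = -2

[BEW]:[BKE] = -2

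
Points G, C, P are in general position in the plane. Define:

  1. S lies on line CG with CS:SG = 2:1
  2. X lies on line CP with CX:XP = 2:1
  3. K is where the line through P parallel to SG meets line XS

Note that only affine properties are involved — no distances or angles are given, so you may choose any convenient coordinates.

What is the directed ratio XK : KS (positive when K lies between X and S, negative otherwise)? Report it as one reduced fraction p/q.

Set G = (0, 0), C = (1, 0), P = (0, 1); any affine frame gives the same invariant.
1. S lies on line CG with CS:SG = 2:1 ⇒ S = (1/3, 0)
2. X lies on line CP with CX:XP = 2:1 ⇒ X = (1/3, 2/3)
3. K is where the line through P parallel to SG meets line XS ⇒ K = (1/3, 1)
K = X + t·(S−X) with t = -1/2, so XK:KS = t:(1−t) = -1/2:3/2

XK:KS = -1/3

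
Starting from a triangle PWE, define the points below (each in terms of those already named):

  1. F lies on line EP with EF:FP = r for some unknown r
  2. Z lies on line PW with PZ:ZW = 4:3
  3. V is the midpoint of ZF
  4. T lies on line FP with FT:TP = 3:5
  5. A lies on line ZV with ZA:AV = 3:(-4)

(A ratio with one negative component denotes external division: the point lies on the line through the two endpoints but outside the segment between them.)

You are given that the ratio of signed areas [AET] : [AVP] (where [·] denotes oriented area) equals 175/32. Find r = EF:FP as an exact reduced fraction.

r = 4

Assign P = (0, 0), W = (1, 0), E = (0, 1) — the answer is frame-independent, so this choice is without loss of generality.
1. With EF:FP = r, write λ = r/(r+1) so F = E + λ·(P−E); F is affine-linear in λ
2. Z lies on line PW with PZ:ZW = 4:3 ⇒ Z = (4/7, 0)
3. V is the midpoint of ZF ⇒ V is an affine combination of earlier points and hence also affine-linear in λ
4. T lies on line FP with FT:TP = 3:5 ⇒ T is an affine combination of earlier points and hence also affine-linear in λ
5. A lies on line ZV with ZA:AV = 3:(-4) ⇒ A is an affine combination of earlier points and hence also affine-linear in λ
Every point depending on F is an affine combination of F and λ-independent points, so each such coordinate is linear in λ; the λ² term in each signed area is a multiple of (P−E)×(P−E) = 0, so 2·[AET] and 2·[AVP] are each linear in λ. Evaluating at λ=0 and λ=1:
  2·[AET] = 25/28·λ + 15/28,   2·[AVP] = -8/7·λ + 8/7
So [AET]:[AVP] = (25/28·λ + 15/28) / (-8/7·λ + 8/7). Setting this equal to 175/32:
  25/28·λ + 15/28 = 175/32·(-8/7·λ + 8/7)  ⇒  λ = 4/5
Then r = λ/(1−λ) = (4/5)/(1/5) = 4. Check: with r = 4, F = (0, 1/5) and [AET]:[AVP] = 175/32 as required.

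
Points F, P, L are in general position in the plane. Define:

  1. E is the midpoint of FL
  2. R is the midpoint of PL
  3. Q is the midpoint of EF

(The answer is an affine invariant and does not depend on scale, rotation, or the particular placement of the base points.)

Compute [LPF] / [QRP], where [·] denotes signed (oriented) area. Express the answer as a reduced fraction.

[LPF]:[QRP] = 8/3

Assign F = (0, 0), P = (1, 0), L = (0, 1) — the answer is frame-independent, so this choice is without loss of generality.
1. E is the midpoint of FL ⇒ E = (0, 1/2)
2. R is the midpoint of PL ⇒ R = (1/2, 1/2)
3. Q is the midpoint of EF ⇒ Q = (0, 1/4)
2·[LPF] = -1, 2·[QRP] = -3/8
[LPF]:[QRP] = -1:-3/8 = 8/3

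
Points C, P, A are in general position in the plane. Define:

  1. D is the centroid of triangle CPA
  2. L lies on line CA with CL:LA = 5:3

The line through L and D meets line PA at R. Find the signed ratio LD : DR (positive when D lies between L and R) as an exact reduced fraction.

LD:DR = 1/8

Assign C = (0, 0), P = (1, 0), A = (0, 1) — the answer is frame-independent, so this choice is without loss of generality.
1. D is the centroid of triangle CPA ⇒ D = (1/3, 1/3)
2. L lies on line CA with CL:LA = 5:3 ⇒ L = (0, 5/8)
line LD meets PA at R = (3, -2)
D = L + t·(R−L) with t = 1/9, so LD:DR = 1/9:8/9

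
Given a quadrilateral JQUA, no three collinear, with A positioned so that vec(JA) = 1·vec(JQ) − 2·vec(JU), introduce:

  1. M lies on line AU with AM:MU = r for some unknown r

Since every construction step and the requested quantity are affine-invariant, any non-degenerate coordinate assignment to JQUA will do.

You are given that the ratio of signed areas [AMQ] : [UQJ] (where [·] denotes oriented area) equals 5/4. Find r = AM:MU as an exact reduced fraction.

r = 5/3

Assign J = (0, 0), Q = (1, 0), U = (0, 1), A = (1, -2) — the answer is frame-independent, so this choice is without loss of generality.
1. With AM:MU = r, write λ = r/(r+1) so M = A + λ·(U−A); M is affine-linear in λ
Every point depending on M is an affine combination of M and λ-independent points, so each such coordinate is linear in λ; the λ² term in each signed area is a multiple of (U−A)×(U−A) = 0, so 2·[AMQ] and 2·[UQJ] are each linear in λ. Evaluating at λ=0 and λ=1:
  2·[AMQ] = -2·λ,   2·[UQJ] = -1
So [AMQ]:[UQJ] = (-2·λ) / (-1). Setting this equal to 5/4:
  -2·λ = 5/4·(-1)  ⇒  λ = 5/8
Then r = λ/(1−λ) = (5/8)/(3/8) = 5/3. Check: with r = 5/3, M = (3/8, -1/8) and [AMQ]:[UQJ] = 5/4 as required.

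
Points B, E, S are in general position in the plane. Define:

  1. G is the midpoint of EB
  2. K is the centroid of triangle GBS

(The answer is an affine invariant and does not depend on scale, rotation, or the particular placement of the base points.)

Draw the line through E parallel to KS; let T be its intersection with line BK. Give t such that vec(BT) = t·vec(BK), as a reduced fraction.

Choose coordinates B = (0, 0), E = (1, 0), S = (0, 1).
1. G is the midpoint of EB ⇒ G = (1/2, 0)
2. K is the centroid of triangle GBS ⇒ K = (1/6, 1/3)
through E parallel to KS: direction (-1/6, 2/3); meets BK at T = (2/3, 4/3)
T = B + t·(K−B) with t = 4

t = 4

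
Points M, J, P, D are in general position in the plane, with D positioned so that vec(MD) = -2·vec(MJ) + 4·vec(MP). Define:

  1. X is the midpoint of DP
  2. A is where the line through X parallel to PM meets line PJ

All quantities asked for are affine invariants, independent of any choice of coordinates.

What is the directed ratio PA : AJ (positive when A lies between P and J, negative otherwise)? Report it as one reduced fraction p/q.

Choose coordinates M = (0, 0), J = (1, 0), P = (0, 1), D = (-2, 4).
1. X is the midpoint of DP ⇒ X = (-1, 5/2)
2. A is where the line through X parallel to PM meets line PJ ⇒ A = (-1, 2)
A = P + t·(J−P) with t = -1, so PA:AJ = t:(1−t) = -1:2

PA:AJ = -1/2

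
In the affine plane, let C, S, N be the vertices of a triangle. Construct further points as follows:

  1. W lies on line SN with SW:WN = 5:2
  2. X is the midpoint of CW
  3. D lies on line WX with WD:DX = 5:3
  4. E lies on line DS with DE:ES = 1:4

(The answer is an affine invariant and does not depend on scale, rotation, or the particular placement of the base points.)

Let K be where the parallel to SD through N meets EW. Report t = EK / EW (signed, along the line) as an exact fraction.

t = 7/5

Choose coordinates C = (0, 0), S = (1, 0), N = (0, 1).
1. W lies on line SN with SW:WN = 5:2 ⇒ W = (2/7, 5/7)
2. X is the midpoint of CW ⇒ X = (1/7, 5/14)
3. D lies on line WX with WD:DX = 5:3 ⇒ D = (11/56, 55/112)
4. E lies on line DS with DE:ES = 1:4 ⇒ E = (5/14, 11/28)
through N parallel to SD: direction (-45/56, 55/112); meets EW at K = (9/35, 59/70)
K = E + t·(W−E) with t = 7/5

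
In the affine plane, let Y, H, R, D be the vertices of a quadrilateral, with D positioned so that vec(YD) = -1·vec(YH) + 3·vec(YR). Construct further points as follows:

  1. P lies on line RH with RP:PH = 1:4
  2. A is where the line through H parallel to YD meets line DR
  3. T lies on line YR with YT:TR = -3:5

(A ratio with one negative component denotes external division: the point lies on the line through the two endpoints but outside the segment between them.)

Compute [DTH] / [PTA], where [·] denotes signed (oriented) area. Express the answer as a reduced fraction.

[DTH]:[PTA] = 60/49

Set Y = (0, 0), H = (1, 0), R = (0, 1), D = (-1, 3); any affine frame gives the same invariant.
1. P lies on line RH with RP:PH = 1:4 ⇒ P = (1/5, 4/5)
2. A is where the line through H parallel to YD meets line DR ⇒ A = (2, -3)
3. T lies on line YR with YT:TR = -3:5 ⇒ T = (0, -3/2)
2·[DTH] = 6, 2·[PTA] = 49/10
[DTH]:[PTA] = 6:49/10 = 60/49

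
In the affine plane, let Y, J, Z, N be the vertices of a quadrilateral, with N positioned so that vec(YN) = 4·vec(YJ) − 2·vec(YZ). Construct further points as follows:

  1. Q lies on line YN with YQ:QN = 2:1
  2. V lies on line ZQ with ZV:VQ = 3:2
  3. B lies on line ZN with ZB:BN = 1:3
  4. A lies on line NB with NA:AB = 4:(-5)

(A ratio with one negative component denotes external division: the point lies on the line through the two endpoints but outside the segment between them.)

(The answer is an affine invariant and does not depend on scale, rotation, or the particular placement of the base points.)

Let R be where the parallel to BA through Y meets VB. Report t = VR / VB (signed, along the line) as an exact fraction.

Choose coordinates Y = (0, 0), J = (1, 0), Z = (0, 1), N = (4, -2).
1. Q lies on line YN with YQ:QN = 2:1 ⇒ Q = (8/3, -4/3)
2. V lies on line ZQ with ZV:VQ = 3:2 ⇒ V = (8/5, -2/5)
3. B lies on line ZN with ZB:BN = 1:3 ⇒ B = (1, 1/4)
4. A lies on line NB with NA:AB = 4:(-5) ⇒ A = (16, -11)
through Y parallel to BA: direction (15, -45/4); meets VB at R = (4, -3)
R = V + t·(B−V) with t = -4

t = -4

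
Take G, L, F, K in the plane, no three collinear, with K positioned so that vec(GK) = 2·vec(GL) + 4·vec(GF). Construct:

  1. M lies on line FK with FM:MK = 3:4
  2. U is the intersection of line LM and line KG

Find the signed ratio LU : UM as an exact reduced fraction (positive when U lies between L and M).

LU:UM = 7/2

Work in coordinates with G = (0, 0), L = (1, 0), F = (0, 1), K = (2, 4).
1. M lies on line FK with FM:MK = 3:4 ⇒ M = (6/7, 16/7)
2. U is the intersection of line LM and line KG ⇒ U = (8/9, 16/9)
U = L + t·(M−L) with t = 7/9, so LU:UM = t:(1−t) = 7/9:2/9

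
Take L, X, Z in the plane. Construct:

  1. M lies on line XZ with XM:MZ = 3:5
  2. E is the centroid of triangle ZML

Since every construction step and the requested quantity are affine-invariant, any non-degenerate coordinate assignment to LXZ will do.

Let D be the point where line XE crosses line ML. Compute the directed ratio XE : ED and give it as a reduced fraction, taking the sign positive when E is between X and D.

XE:ED = -14/5

Assign L = (0, 0), X = (1, 0), Z = (0, 1) — the answer is frame-independent, so this choice is without loss of generality.
1. M lies on line XZ with XM:MZ = 3:5 ⇒ M = (5/8, 3/8)
2. E is the centroid of triangle ZML ⇒ E = (5/24, 11/24)
line XE meets ML at D = (55/112, 33/112)
E = X + t·(D−X) with t = 14/9, so XE:ED = 14/9:-5/9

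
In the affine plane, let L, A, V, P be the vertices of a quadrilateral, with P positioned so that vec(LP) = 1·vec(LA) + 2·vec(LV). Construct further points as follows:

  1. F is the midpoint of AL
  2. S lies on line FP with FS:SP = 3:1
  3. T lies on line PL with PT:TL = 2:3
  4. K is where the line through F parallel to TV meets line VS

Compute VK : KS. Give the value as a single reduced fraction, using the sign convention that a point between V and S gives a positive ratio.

VK:KS = -28/33

Choose coordinates L = (0, 0), A = (1, 0), V = (0, 1), P = (1, 2).
1. F is the midpoint of AL ⇒ F = (1/2, 0)
2. S lies on line FP with FS:SP = 3:1 ⇒ S = (7/8, 3/2)
3. T lies on line PL with PT:TL = 2:3 ⇒ T = (3/5, 6/5)
4. K is where the line through F parallel to TV meets line VS ⇒ K = (-49/10, -9/5)
K = V + t·(S−V) with t = -28/5, so VK:KS = t:(1−t) = -28/5:33/5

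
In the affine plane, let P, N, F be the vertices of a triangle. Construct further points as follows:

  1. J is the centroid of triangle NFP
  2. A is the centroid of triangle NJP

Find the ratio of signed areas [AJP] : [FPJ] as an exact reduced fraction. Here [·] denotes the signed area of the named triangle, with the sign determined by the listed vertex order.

Set P = (0, 0), N = (1, 0), F = (0, 1); any affine frame gives the same invariant.
1. J is the centroid of triangle NFP ⇒ J = (1/3, 1/3)
2. A is the centroid of triangle NJP ⇒ A = (4/9, 1/9)
2·[AJP] = 1/9, 2·[FPJ] = 1/3
[AJP]:[FPJ] = 1/9:1/3 = 1/3

[AJP]:[FPJ] = 1/3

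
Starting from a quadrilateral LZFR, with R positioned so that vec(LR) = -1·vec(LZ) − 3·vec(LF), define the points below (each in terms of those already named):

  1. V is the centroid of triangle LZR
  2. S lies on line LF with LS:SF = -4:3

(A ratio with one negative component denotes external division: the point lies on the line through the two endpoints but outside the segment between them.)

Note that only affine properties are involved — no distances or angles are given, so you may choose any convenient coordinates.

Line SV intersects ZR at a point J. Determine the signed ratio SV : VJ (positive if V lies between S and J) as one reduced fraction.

SV:VJ = 10

Set L = (0, 0), Z = (1, 0), F = (0, 1), R = (-1, -3); any affine frame gives the same invariant.
1. V is the centroid of triangle LZR ⇒ V = (0, -1)
2. S lies on line LF with LS:SF = -4:3 ⇒ S = (0, 4)
line SV meets ZR at J = (0, -3/2)
V = S + t·(J−S) with t = 10/11, so SV:VJ = 10/11:1/11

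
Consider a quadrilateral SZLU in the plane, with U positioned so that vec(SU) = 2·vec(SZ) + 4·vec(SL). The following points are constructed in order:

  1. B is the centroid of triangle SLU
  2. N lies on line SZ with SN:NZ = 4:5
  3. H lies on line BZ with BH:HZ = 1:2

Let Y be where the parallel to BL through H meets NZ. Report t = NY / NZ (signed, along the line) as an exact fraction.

t = -7/5

Work in coordinates with S = (0, 0), Z = (1, 0), L = (0, 1), U = (2, 4).
1. B is the centroid of triangle SLU ⇒ B = (2/3, 5/3)
2. N lies on line SZ with SN:NZ = 4:5 ⇒ N = (4/9, 0)
3. H lies on line BZ with BH:HZ = 1:2 ⇒ H = (7/9, 10/9)
through H parallel to BL: direction (-2/3, -2/3); meets NZ at Y = (-1/3, 0)
Y = N + t·(Z−N) with t = -7/5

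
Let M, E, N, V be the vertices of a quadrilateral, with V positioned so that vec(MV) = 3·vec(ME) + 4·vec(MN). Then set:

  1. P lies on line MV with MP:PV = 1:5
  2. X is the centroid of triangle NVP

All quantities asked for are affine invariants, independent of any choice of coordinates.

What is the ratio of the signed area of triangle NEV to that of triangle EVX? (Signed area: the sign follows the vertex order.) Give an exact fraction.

[NEV]:[EVX] = 27/14

Work in coordinates with M = (0, 0), E = (1, 0), N = (0, 1), V = (3, 4).
1. P lies on line MV with MP:PV = 1:5 ⇒ P = (1/2, 2/3)
2. X is the centroid of triangle NVP ⇒ X = (7/6, 17/9)
2·[NEV] = 6, 2·[EVX] = 28/9
[NEV]:[EVX] = 6:28/9 = 27/14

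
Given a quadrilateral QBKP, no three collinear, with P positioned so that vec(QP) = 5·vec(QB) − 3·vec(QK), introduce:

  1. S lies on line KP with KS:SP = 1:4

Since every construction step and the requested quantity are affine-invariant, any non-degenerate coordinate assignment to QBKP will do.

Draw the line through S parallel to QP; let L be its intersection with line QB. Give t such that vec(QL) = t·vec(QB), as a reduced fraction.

t = 4/3

Choose coordinates Q = (0, 0), B = (1, 0), K = (0, 1), P = (5, -3).
1. S lies on line KP with KS:SP = 1:4 ⇒ S = (1, 1/5)
through S parallel to QP: direction (5, -3); meets QB at L = (4/3, 0)
L = Q + t·(B−Q) with t = 4/3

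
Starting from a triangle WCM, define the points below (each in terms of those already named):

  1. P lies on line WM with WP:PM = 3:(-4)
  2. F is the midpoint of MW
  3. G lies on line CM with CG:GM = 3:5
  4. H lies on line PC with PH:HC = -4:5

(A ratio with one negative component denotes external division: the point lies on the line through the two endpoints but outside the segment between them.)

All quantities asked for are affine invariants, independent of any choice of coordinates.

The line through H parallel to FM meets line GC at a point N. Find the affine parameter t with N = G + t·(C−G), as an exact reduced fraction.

t = -37/3

Set W = (0, 0), C = (1, 0), M = (0, 1); any affine frame gives the same invariant.
1. P lies on line WM with WP:PM = 3:(-4) ⇒ P = (0, -3)
2. F is the midpoint of MW ⇒ F = (0, 1/2)
3. G lies on line CM with CG:GM = 3:5 ⇒ G = (5/8, 3/8)
4. H lies on line PC with PH:HC = -4:5 ⇒ H = (-4, -15)
through H parallel to FM: direction (0, 1/2); meets GC at N = (-4, 5)
N = G + t·(C−G) with t = -37/3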